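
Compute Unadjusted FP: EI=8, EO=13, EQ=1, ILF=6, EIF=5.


UFP = EI*4 + EO*5 + EQ*4 + ILF*10 + EIF*7
UFP = 8*4 + 13*5 + 1*4 + 6*10 + 5*7
UFP = 32 + 65 + 4 + 60 + 35
UFP = 196

196


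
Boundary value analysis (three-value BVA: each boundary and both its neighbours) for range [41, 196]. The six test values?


Range: [41, 196]
Boundaries: just below min, min, min+1, max-1, max, just above max
Values: [40, 41, 42, 195, 196, 197]

[40, 41, 42, 195, 196, 197]


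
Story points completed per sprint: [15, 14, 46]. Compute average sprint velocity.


Formula: Avg velocity = Total points / Number of sprints
Points: [15, 14, 46]
Sum = 15 + 14 + 46 = 75
Avg velocity = 75 / 3 = 25.0 points/sprint

25.0 points/sprint


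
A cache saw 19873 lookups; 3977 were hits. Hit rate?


Formula: hit rate = hits / (hits + misses) * 100
hit rate = 3977 / (3977 + 15896) * 100
hit rate = 3977 / 19873 * 100
hit rate = 20.01%

20.01%


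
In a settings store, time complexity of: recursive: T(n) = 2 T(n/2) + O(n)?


Reasoning: master theorem case 2 (merge-sort recurrence)
Complexity: O(n log n)

O(n log n)


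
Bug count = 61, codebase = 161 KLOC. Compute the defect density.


Defect density = defects / KLOC
Defect density = 61 / 161
Defect density = 0.379 defects/KLOC

0.379 defects/KLOC


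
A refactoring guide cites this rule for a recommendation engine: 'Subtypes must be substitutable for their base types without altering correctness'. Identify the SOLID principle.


This describes the Liskov Substitution Principle (LSP)

Liskov Substitution Principle (LSP)


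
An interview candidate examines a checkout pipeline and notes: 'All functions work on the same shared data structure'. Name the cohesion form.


Reasoning: Functions share data
Type: Communicational cohesion

Communicational cohesion


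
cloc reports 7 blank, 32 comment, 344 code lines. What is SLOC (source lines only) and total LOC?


Total LOC = blank + comment + code
Total LOC = 7 + 32 + 344 = 383
SLOC (source only) = code = 344

Total LOC: 383, SLOC: 344


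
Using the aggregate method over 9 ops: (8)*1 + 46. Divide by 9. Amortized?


Formula: Amortized cost = Total cost / Operations
Total cost = (8 * 1) + (1 * 46)
Total cost = 8 + 46 = 54
Amortized = 54 / 9 = 6.0

6.0


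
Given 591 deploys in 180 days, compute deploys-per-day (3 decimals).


Formula: deployments per day = releases / days
= 591 / 180
= 3.283 deploys/day
(equivalently, 22.98 deploys/week)

3.283 deploys/day


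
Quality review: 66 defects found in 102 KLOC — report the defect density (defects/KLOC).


Defect density = defects / KLOC
Defect density = 66 / 102
Defect density = 0.647 defects/KLOC

0.647 defects/KLOC


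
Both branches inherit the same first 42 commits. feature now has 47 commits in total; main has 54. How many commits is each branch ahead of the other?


Common ancestor: commit #42
feature commits after divergence: 47 - 42 = 5
main commits after divergence: 54 - 42 = 12
feature is 5 commits ahead of main
main is 12 commits ahead of feature

feature ahead: 5, main ahead: 12


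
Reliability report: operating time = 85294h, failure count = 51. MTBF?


Formula: MTBF = Total operating time / Number of failures
MTBF = 85294 / 51
MTBF = 1672.43 hours

1672.43 hours


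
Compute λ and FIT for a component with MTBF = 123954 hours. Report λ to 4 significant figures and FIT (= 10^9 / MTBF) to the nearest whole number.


Formula: λ = 1 / MTBF; FIT = λ × 1e9 = 1e9 / MTBF
λ = 1 / 123954 ≈ 8.068e-06 failures/hour
FIT = 1e9 / 123954 ≈ 8068 failures per 1e9 hours (nearest whole number)

λ = 8.068e-06 /h, FIT = 8068


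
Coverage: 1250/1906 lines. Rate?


Coverage = covered / total * 100
Coverage = 1250 / 1906 * 100
Coverage = 65.58%

65.58%


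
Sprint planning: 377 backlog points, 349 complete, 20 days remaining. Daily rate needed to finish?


Formula: Required rate = Remaining points / Days left
Remaining = 377 - 349 = 28 points
Required rate = 28 / 20 = 1.4 points/day

1.4 points/day


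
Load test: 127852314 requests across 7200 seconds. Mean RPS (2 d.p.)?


Formula: throughput = requests / seconds
throughput = 127852314 / 7200
throughput = 17757.27 requests/second

17757.27 requests/second


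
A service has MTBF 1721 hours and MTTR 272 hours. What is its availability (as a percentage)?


Availability = MTBF / (MTBF + MTTR)
Availability = 1721 / (1721 + 272)
Availability = 1721 / 1993
Availability = 86.3522%

86.3522%


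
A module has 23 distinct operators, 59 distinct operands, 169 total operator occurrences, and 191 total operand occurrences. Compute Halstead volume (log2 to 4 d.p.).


Formula: V = N * log2(η), where N = N1 + N2 and η = η1 + η2
η = 23 + 59 = 82
N = 169 + 191 = 360
log2(82) ≈ 6.3576
V = 360 * 6.3576 = 2288.74

2288.74


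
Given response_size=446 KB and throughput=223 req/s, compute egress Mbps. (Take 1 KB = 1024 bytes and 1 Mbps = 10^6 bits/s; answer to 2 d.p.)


Formula: Mbps = payload_bytes * RPS * 8 / 1e6
Payload per request = 446 KB = 446 * 1024 = 456704 bytes
Total bytes/sec = 456704 * 223 = 101844992
Total bits/sec = 101844992 * 8 = 814759936
Mbps = 814759936 / 1e6 = 814.76

814.76 Mbps


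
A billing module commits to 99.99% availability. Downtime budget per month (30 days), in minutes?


Formula: allowed downtime = period * (100 - SLA) / 100
Period (month (30 days)) = 43200 minutes
Unavailability fraction = (100 - 99.99) / 100
Allowed downtime = 43200 * (100 - 99.99) / 100
Allowed downtime = 4.32 minutes

4.32 minutes


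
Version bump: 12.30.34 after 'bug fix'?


Current: 12.30.34
Change category: 'bug fix' → patch bump
SemVer rule: patch bump → increment PATCH (MAJOR and MINOR unchanged)
New: 12.30.35

12.30.35


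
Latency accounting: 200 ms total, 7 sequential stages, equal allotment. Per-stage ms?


Formula: per_stage = total_budget / stages
per_stage = 200 / 7
per_stage = 28.57 ms

28.57 ms


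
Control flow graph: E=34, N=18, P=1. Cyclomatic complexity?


Formula: V(G) = E - N + 2P
V(G) = 34 - 18 + 2*1
V(G) = 16 + 2
V(G) = 18

18


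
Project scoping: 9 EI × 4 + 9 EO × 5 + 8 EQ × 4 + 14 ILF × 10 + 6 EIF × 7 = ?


UFP = EI*4 + EO*5 + EQ*4 + ILF*10 + EIF*7
UFP = 9*4 + 9*5 + 8*4 + 14*10 + 6*7
UFP = 36 + 45 + 32 + 140 + 42
UFP = 295

295


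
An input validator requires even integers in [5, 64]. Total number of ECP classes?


Constraint: even integers in [5, 64]
Class 1: x < 5 — out-of-range invalid
Class 2: x in [5,64] but odd — wrong type invalid
Class 3: x in [5,64] and even — valid
Class 4: x > 64 — out-of-range invalid
Total equivalence classes: 4

4 equivalence classes


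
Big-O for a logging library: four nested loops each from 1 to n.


Reasoning: four levels of nesting
Complexity: O(n^4)

O(n^4)


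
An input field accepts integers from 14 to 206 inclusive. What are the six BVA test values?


Range: [14, 206]
Boundaries: just below min, min, min+1, max-1, max, just above max
Values: [13, 14, 15, 205, 206, 207]

[13, 14, 15, 205, 206, 207]


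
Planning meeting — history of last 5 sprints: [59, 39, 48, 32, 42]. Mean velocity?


Formula: Avg velocity = Total points / Number of sprints
Points: [59, 39, 48, 32, 42]
Sum = 59 + 39 + 48 + 32 + 42 = 220
Avg velocity = 220 / 5 = 44.0 points/sprint

44.0 points/sprint


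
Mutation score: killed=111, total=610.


Mutation score = killed / total * 100
Mutation score = 111 / 610 * 100
Mutation score = 18.2%

18.2%


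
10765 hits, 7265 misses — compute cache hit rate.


Formula: hit rate = hits / (hits + misses) * 100
hit rate = 10765 / (10765 + 7265) * 100
hit rate = 10765 / 18030 * 100
hit rate = 59.71%

59.71%


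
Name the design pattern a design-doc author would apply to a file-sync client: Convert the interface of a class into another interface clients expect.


This matches the Adapter pattern

Adapter


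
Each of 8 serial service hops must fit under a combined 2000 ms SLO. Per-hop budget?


Formula: per_stage = total_budget / stages
per_stage = 2000 / 8
per_stage = 250.0 ms

250.0 ms


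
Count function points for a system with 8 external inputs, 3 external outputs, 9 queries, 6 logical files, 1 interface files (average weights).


UFP = EI*4 + EO*5 + EQ*4 + ILF*10 + EIF*7
UFP = 8*4 + 3*5 + 9*4 + 6*10 + 1*7
UFP = 32 + 15 + 36 + 60 + 7
UFP = 150

150


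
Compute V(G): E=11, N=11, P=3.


Formula: V(G) = E - N + 2P
V(G) = 11 - 11 + 2*3
V(G) = 0 + 6
V(G) = 6

6


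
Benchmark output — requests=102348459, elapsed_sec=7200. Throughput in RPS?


Formula: throughput = requests / seconds
throughput = 102348459 / 7200
throughput = 14215.06 requests/second

14215.06 requests/second


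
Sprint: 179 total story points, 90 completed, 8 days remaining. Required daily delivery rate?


Formula: Required rate = Remaining points / Days left
Remaining = 179 - 90 = 89 points
Required rate = 89 / 8 = 11.13 points/day

11.13 points/day


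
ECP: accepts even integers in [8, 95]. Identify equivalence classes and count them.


Constraint: even integers in [8, 95]
Class 1: x < 8 — out-of-range invalid
Class 2: x in [8,95] but odd — wrong type invalid
Class 3: x in [8,95] and even — valid
Class 4: x > 95 — out-of-range invalid
Total equivalence classes: 4

4 equivalence classes


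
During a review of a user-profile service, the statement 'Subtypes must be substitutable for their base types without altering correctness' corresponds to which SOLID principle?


This describes the Liskov Substitution Principle (LSP)

Liskov Substitution Principle (LSP)


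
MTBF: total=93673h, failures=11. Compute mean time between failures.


Formula: MTBF = Total operating time / Number of failures
MTBF = 93673 / 11
MTBF = 8515.73 hours

8515.73 hours


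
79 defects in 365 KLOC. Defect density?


Defect density = defects / KLOC
Defect density = 79 / 365
Defect density = 0.216 defects/KLOC

0.216 defects/KLOC


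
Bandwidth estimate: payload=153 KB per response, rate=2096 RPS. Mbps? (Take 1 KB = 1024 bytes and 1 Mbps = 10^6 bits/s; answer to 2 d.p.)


Formula: Mbps = payload_bytes * RPS * 8 / 1e6
Payload per request = 153 KB = 153 * 1024 = 156672 bytes
Total bytes/sec = 156672 * 2096 = 328384512
Total bits/sec = 328384512 * 8 = 2627076096
Mbps = 2627076096 / 1e6 = 2627.08

2627.08 Mbps


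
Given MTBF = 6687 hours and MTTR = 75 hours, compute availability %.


Availability = MTBF / (MTBF + MTTR)
Availability = 6687 / (6687 + 75)
Availability = 6687 / 6762
Availability = 98.8909%

98.8909%


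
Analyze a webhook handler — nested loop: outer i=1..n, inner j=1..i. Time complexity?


Reasoning: triangle: n(n+1)/2 ~ n^2/2
Complexity: O(n^2)

O(n^2)


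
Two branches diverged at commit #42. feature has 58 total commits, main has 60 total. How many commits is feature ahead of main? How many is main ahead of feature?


Common ancestor: commit #42
feature commits after divergence: 58 - 42 = 16
main commits after divergence: 60 - 42 = 18
feature is 16 commits ahead of main
main is 18 commits ahead of feature

feature ahead: 16, main ahead: 18


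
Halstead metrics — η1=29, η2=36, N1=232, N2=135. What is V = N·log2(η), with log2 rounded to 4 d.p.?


Formula: V = N * log2(η), where N = N1 + N2 and η = η1 + η2
η = 29 + 36 = 65
N = 232 + 135 = 367
log2(65) ≈ 6.0224
V = 367 * 6.0224 = 2210.22

2210.22


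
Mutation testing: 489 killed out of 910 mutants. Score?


Mutation score = killed / total * 100
Mutation score = 489 / 910 * 100
Mutation score = 53.74%

53.74%


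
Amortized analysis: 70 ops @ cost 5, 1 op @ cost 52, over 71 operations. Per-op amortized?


Formula: Amortized cost = Total cost / Operations
Total cost = (70 * 5) + (1 * 52)
Total cost = 350 + 52 = 402
Amortized = 402 / 71 = 5.662

5.662


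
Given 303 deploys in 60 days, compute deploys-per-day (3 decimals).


Formula: deployments per day = releases / days
= 303 / 60
= 5.05 deploys/day
(equivalently, 35.35 deploys/week)

5.05 deploys/day


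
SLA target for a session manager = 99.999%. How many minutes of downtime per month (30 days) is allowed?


Formula: allowed downtime = period * (100 - SLA) / 100
Period (month (30 days)) = 43200 minutes
Unavailability fraction = (100 - 99.999) / 100
Allowed downtime = 43200 * (100 - 99.999) / 100
Allowed downtime = 0.432 minutes

0.432 minutes


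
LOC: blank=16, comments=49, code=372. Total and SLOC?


Total LOC = blank + comment + code
Total LOC = 16 + 49 + 372 = 437
SLOC (source only) = code = 372

Total LOC: 437, SLOC: 372


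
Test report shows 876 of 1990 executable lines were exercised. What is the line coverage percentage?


Coverage = covered / total * 100
Coverage = 876 / 1990 * 100
Coverage = 44.02%

44.02%


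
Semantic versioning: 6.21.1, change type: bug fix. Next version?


Current: 6.21.1
Change category: 'bug fix' → patch bump
SemVer rule: patch bump → increment PATCH (MAJOR and MINOR unchanged)
New: 6.21.2

6.21.2


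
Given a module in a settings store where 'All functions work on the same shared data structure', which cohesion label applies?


Reasoning: Functions share data
Type: Communicational cohesion

Communicational cohesion


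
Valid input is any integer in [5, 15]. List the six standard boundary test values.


Range: [5, 15]
Boundaries: just below min, min, min+1, max-1, max, just above max
Values: [4, 5, 6, 14, 15, 16]

[4, 5, 6, 14, 15, 16]


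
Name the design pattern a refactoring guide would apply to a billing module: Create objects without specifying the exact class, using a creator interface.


This matches the Factory Method pattern

Factory Method


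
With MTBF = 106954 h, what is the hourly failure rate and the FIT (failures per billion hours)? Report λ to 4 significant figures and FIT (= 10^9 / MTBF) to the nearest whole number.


Formula: λ = 1 / MTBF; FIT = λ × 1e9 = 1e9 / MTBF
λ = 1 / 106954 ≈ 9.350e-06 failures/hour
FIT = 1e9 / 106954 ≈ 9350 failures per 1e9 hours (nearest whole number)

λ = 9.350e-06 /h, FIT = 9350


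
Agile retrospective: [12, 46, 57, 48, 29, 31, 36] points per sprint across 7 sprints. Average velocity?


Formula: Avg velocity = Total points / Number of sprints
Points: [12, 46, 57, 48, 29, 31, 36]
Sum = 12 + 46 + 57 + 48 + 29 + 31 + 36 = 259
Avg velocity = 259 / 7 = 37.0 points/sprint

37.0 points/sprint


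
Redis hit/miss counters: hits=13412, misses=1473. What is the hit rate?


Formula: hit rate = hits / (hits + misses) * 100
hit rate = 13412 / (13412 + 1473) * 100
hit rate = 13412 / 14885 * 100
hit rate = 90.1%

90.1%


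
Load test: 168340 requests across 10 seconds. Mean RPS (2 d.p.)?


Formula: throughput = requests / seconds
throughput = 168340 / 10
throughput = 16834.0 requests/second

16834.0 requests/second


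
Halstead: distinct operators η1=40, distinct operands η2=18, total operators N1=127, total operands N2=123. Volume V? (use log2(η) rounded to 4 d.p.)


Formula: V = N * log2(η), where N = N1 + N2 and η = η1 + η2
η = 40 + 18 = 58
N = 127 + 123 = 250
log2(58) ≈ 5.8580
V = 250 * 5.8580 = 1464.50

1464.50


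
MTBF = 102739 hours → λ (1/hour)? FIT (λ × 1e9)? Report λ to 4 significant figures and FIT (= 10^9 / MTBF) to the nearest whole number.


Formula: λ = 1 / MTBF; FIT = λ × 1e9 = 1e9 / MTBF
λ = 1 / 102739 ≈ 9.733e-06 failures/hour
FIT = 1e9 / 102739 ≈ 9733 failures per 1e9 hours (nearest whole number)

λ = 9.733e-06 /h, FIT = 9733


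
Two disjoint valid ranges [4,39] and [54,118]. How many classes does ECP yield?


Valid ranges: [4,39] and [54,118]
Class 1: x < 4 — invalid
Class 2: 4 ≤ x ≤ 39 — valid
Class 3: 39 < x < 54 — invalid (gap between ranges)
Class 4: 54 ≤ x ≤ 118 — valid
Class 5: x > 118 — invalid
Total equivalence classes: 5

5 equivalence classes


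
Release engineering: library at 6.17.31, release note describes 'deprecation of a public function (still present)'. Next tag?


Current: 6.17.31
Change category: 'deprecation of a public function (still present)' → minor bump
SemVer rule: minor bump → increment MINOR, reset PATCH to 0 (MAJOR unchanged)
New: 6.18.0

6.18.0


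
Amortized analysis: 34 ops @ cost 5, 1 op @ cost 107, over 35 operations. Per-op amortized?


Formula: Amortized cost = Total cost / Operations
Total cost = (34 * 5) + (1 * 107)
Total cost = 170 + 107 = 277
Amortized = 277 / 35 = 7.9143

7.9143


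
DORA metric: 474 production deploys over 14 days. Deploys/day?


Formula: deployments per day = releases / days
= 474 / 14
= 33.857 deploys/day
(equivalently, 237.0 deploys/week)

33.857 deploys/day


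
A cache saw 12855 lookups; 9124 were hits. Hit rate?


Formula: hit rate = hits / (hits + misses) * 100
hit rate = 9124 / (9124 + 3731) * 100
hit rate = 9124 / 12855 * 100
hit rate = 70.98%

70.98%


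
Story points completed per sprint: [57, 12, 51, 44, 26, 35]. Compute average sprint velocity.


Formula: Avg velocity = Total points / Number of sprints
Points: [57, 12, 51, 44, 26, 35]
Sum = 57 + 12 + 51 + 44 + 26 + 35 = 225
Avg velocity = 225 / 6 = 37.5 points/sprint

37.5 points/sprint


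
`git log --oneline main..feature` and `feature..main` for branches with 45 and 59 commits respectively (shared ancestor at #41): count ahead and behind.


Common ancestor: commit #41
feature commits after divergence: 45 - 41 = 4
main commits after divergence: 59 - 41 = 18
feature is 4 commits ahead of main
main is 18 commits ahead of feature

feature ahead: 4, main ahead: 18


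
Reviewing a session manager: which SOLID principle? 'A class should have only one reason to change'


This describes the Single Responsibility Principle (SRP)

Single Responsibility Principle (SRP)


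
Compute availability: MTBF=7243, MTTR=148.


Availability = MTBF / (MTBF + MTTR)
Availability = 7243 / (7243 + 148)
Availability = 7243 / 7391
Availability = 97.9976%

97.9976%


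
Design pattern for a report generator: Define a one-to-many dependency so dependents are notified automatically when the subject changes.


This matches the Observer pattern

Observer


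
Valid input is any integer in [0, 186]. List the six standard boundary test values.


Range: [0, 186]
Boundaries: just below min, min, min+1, max-1, max, just above max
Values: [-1, 0, 1, 185, 186, 187]

[-1, 0, 1, 185, 186, 187]


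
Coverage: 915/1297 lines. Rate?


Coverage = covered / total * 100
Coverage = 915 / 1297 * 100
Coverage = 70.55%

70.55%


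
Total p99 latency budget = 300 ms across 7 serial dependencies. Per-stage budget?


Formula: per_stage = total_budget / stages
per_stage = 300 / 7
per_stage = 42.86 ms

42.86 ms


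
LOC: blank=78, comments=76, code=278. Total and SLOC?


Total LOC = blank + comment + code
Total LOC = 78 + 76 + 278 = 432
SLOC (source only) = code = 278

Total LOC: 432, SLOC: 278


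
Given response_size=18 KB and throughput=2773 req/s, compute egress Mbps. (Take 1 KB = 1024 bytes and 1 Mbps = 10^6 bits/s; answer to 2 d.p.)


Formula: Mbps = payload_bytes * RPS * 8 / 1e6
Payload per request = 18 KB = 18 * 1024 = 18432 bytes
Total bytes/sec = 18432 * 2773 = 51111936
Total bits/sec = 51111936 * 8 = 408895488
Mbps = 408895488 / 1e6 = 408.9

408.9 Mbps


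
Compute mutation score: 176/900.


Mutation score = killed / total * 100
Mutation score = 176 / 900 * 100
Mutation score = 19.56%

19.56%


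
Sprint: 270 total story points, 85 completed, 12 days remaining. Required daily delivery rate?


Formula: Required rate = Remaining points / Days left
Remaining = 270 - 85 = 185 points
Required rate = 185 / 12 = 15.42 points/day

15.42 points/day


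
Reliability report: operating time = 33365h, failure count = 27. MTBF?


Formula: MTBF = Total operating time / Number of failures
MTBF = 33365 / 27
MTBF = 1235.74 hours

1235.74 hours


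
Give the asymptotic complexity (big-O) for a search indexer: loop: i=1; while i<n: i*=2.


Reasoning: i doubles each step so iterations are log2(n)
Complexity: O(log n)

O(log n)


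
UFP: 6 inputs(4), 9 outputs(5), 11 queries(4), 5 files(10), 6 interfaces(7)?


UFP = EI*4 + EO*5 + EQ*4 + ILF*10 + EIF*7
UFP = 6*4 + 9*5 + 11*4 + 5*10 + 6*7
UFP = 24 + 45 + 44 + 50 + 42
UFP = 205

205


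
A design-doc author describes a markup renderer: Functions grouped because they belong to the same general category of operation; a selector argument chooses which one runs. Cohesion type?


Reasoning: Grouped by category of activity, not by data or sequence
Type: Logical cohesion

Logical cohesion


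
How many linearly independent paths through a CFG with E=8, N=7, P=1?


Formula: V(G) = E - N + 2P
V(G) = 8 - 7 + 2*1
V(G) = 1 + 2
V(G) = 3

3


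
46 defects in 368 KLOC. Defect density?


Defect density = defects / KLOC
Defect density = 46 / 368
Defect density = 0.125 defects/KLOC

0.125 defects/KLOC


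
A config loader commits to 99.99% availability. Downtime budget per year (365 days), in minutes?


Formula: allowed downtime = period * (100 - SLA) / 100
Period (year (365 days)) = 525600 minutes
Unavailability fraction = (100 - 99.99) / 100
Allowed downtime = 525600 * (100 - 99.99) / 100
Allowed downtime = 52.56 minutes

52.56 minutes


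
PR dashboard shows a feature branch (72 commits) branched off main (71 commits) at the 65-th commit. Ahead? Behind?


Common ancestor: commit #65
feature commits after divergence: 72 - 65 = 7
main commits after divergence: 71 - 65 = 6
feature is 7 commits ahead of main
main is 6 commits ahead of feature

feature ahead: 7, main ahead: 6


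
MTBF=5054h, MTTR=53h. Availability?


Availability = MTBF / (MTBF + MTTR)
Availability = 5054 / (5054 + 53)
Availability = 5054 / 5107
Availability = 98.9622%

98.9622%


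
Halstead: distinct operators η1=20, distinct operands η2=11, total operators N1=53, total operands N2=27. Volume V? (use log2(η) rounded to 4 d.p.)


Formula: V = N * log2(η), where N = N1 + N2 and η = η1 + η2
η = 20 + 11 = 31
N = 53 + 27 = 80
log2(31) ≈ 4.9542
V = 80 * 4.9542 = 396.34

396.34


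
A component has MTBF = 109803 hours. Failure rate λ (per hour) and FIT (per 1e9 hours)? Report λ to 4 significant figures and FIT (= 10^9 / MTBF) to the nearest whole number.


Formula: λ = 1 / MTBF; FIT = λ × 1e9 = 1e9 / MTBF
λ = 1 / 109803 ≈ 9.107e-06 failures/hour
FIT = 1e9 / 109803 ≈ 9107 failures per 1e9 hours (nearest whole number)

λ = 9.107e-06 /h, FIT = 9107


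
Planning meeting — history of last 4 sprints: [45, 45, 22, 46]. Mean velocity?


Formula: Avg velocity = Total points / Number of sprints
Points: [45, 45, 22, 46]
Sum = 45 + 45 + 22 + 46 = 158
Avg velocity = 158 / 4 = 39.5 points/sprint

39.5 points/sprint


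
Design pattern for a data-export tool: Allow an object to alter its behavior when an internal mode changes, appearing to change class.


This matches the State pattern

State


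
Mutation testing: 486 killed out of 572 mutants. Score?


Mutation score = killed / total * 100
Mutation score = 486 / 572 * 100
Mutation score = 84.97%

84.97%


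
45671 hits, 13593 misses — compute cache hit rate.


Formula: hit rate = hits / (hits + misses) * 100
hit rate = 45671 / (45671 + 13593) * 100
hit rate = 45671 / 59264 * 100
hit rate = 77.06%

77.06%


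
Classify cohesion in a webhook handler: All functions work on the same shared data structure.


Reasoning: Functions share data
Type: Communicational cohesion

Communicational cohesion


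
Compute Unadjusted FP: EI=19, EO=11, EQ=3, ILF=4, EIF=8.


UFP = EI*4 + EO*5 + EQ*4 + ILF*10 + EIF*7
UFP = 19*4 + 11*5 + 3*4 + 4*10 + 8*7
UFP = 76 + 55 + 12 + 40 + 56
UFP = 239

239


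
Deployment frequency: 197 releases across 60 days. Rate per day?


Formula: deployments per day = releases / days
= 197 / 60
= 3.283 deploys/day
(equivalently, 22.98 deploys/week)

3.283 deploys/day


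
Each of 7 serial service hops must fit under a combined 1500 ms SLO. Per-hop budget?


Formula: per_stage = total_budget / stages
per_stage = 1500 / 7
per_stage = 214.29 ms

214.29 ms


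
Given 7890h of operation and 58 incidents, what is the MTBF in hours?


Formula: MTBF = Total operating time / Number of failures
MTBF = 7890 / 58
MTBF = 136.03 hours

136.03 hours


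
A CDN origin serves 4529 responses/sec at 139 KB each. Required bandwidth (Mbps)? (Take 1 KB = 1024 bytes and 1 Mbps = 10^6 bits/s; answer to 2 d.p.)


Formula: Mbps = payload_bytes * RPS * 8 / 1e6
Payload per request = 139 KB = 139 * 1024 = 142336 bytes
Total bytes/sec = 142336 * 4529 = 644639744
Total bits/sec = 644639744 * 8 = 5157117952
Mbps = 5157117952 / 1e6 = 5157.12

5157.12 Mbps


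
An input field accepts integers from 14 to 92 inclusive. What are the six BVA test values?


Range: [14, 92]
Boundaries: just below min, min, min+1, max-1, max, just above max
Values: [13, 14, 15, 91, 92, 93]

[13, 14, 15, 91, 92, 93]


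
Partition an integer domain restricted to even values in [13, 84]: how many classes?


Constraint: even integers in [13, 84]
Class 1: x < 13 — out-of-range invalid
Class 2: x in [13,84] but odd — wrong type invalid
Class 3: x in [13,84] and even — valid
Class 4: x > 84 — out-of-range invalid
Total equivalence classes: 4

4 equivalence classes


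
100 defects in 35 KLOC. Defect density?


Defect density = defects / KLOC
Defect density = 100 / 35
Defect density = 2.857 defects/KLOC

2.857 defects/KLOC


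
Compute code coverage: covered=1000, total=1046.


Coverage = covered / total * 100
Coverage = 1000 / 1046 * 100
Coverage = 95.6%

95.6%


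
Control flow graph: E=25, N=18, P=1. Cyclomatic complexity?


Formula: V(G) = E - N + 2P
V(G) = 25 - 18 + 2*1
V(G) = 7 + 2
V(G) = 9

9


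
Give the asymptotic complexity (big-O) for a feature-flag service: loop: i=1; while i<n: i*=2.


Reasoning: i doubles each step so iterations are log2(n)
Complexity: O(log n)

O(log n)


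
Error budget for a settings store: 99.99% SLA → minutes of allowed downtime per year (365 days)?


Formula: allowed downtime = period * (100 - SLA) / 100
Period (year (365 days)) = 525600 minutes
Unavailability fraction = (100 - 99.99) / 100
Allowed downtime = 525600 * (100 - 99.99) / 100
Allowed downtime = 52.56 minutes

52.56 minutes


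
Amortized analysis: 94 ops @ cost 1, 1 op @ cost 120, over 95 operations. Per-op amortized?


Formula: Amortized cost = Total cost / Operations
Total cost = (94 * 1) + (1 * 120)
Total cost = 94 + 120 = 214
Amortized = 214 / 95 = 2.2526

2.2526


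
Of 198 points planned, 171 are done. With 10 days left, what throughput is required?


Formula: Required rate = Remaining points / Days left
Remaining = 198 - 171 = 27 points
Required rate = 27 / 10 = 2.7 points/day

2.7 points/day


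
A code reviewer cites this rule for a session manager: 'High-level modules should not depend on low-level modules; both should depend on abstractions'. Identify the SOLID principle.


This describes the Dependency Inversion Principle (DIP)

Dependency Inversion Principle (DIP)


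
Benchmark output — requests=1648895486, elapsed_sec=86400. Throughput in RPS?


Formula: throughput = requests / seconds
throughput = 1648895486 / 86400
throughput = 19084.44 requests/second

19084.44 requests/second


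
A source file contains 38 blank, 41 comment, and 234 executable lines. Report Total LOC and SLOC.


Total LOC = blank + comment + code
Total LOC = 38 + 41 + 234 = 313
SLOC (source only) = code = 234

Total LOC: 313, SLOC: 234


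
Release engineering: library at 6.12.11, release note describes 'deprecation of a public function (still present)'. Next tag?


Current: 6.12.11
Change category: 'deprecation of a public function (still present)' → minor bump
SemVer rule: minor bump → increment MINOR, reset PATCH to 0 (MAJOR unchanged)
New: 6.13.0

6.13.0


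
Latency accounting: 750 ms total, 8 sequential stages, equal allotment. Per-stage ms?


Formula: per_stage = total_budget / stages
per_stage = 750 / 8
per_stage = 93.75 ms

93.75 ms


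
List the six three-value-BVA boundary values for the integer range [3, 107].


Range: [3, 107]
Boundaries: just below min, min, min+1, max-1, max, just above max
Values: [2, 3, 4, 106, 107, 108]

[2, 3, 4, 106, 107, 108]


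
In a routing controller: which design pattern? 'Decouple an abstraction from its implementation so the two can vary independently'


This matches the Bridge pattern

Bridge


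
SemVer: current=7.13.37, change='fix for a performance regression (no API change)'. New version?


Current: 7.13.37
Change category: 'fix for a performance regression (no API change)' → patch bump
SemVer rule: patch bump → increment PATCH (MAJOR and MINOR unchanged)
New: 7.13.38

7.13.38


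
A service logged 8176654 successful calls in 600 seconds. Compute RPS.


Formula: throughput = requests / seconds
throughput = 8176654 / 600
throughput = 13627.76 requests/second

13627.76 requests/second


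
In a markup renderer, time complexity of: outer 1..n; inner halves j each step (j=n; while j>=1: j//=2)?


Reasoning: n times log n
Complexity: O(n log n)

O(n log n)


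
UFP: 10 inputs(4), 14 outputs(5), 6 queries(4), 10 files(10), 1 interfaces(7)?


UFP = EI*4 + EO*5 + EQ*4 + ILF*10 + EIF*7
UFP = 10*4 + 14*5 + 6*4 + 10*10 + 1*7
UFP = 40 + 70 + 24 + 100 + 7
UFP = 241

241


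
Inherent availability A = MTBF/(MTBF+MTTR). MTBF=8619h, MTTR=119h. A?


Availability = MTBF / (MTBF + MTTR)
Availability = 8619 / (8619 + 119)
Availability = 8619 / 8738
Availability = 98.6381%

98.6381%


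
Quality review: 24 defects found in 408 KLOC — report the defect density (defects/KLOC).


Defect density = defects / KLOC
Defect density = 24 / 408
Defect density = 0.059 defects/KLOC

0.059 defects/KLOC


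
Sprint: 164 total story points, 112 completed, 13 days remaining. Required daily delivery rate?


Formula: Required rate = Remaining points / Days left
Remaining = 164 - 112 = 52 points
Required rate = 52 / 13 = 4.0 points/day

4.0 points/day


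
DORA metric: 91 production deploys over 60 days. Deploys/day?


Formula: deployments per day = releases / days
= 91 / 60
= 1.517 deploys/day
(equivalently, 10.62 deploys/week)

1.517 deploys/day


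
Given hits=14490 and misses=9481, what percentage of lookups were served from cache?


Formula: hit rate = hits / (hits + misses) * 100
hit rate = 14490 / (14490 + 9481) * 100
hit rate = 14490 / 23971 * 100
hit rate = 60.45%

60.45%


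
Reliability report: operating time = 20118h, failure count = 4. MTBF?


Formula: MTBF = Total operating time / Number of failures
MTBF = 20118 / 4
MTBF = 5029.5 hours

5029.5 hours


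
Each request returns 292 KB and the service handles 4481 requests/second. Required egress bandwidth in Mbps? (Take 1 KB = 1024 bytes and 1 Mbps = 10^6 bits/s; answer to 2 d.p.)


Formula: Mbps = payload_bytes * RPS * 8 / 1e6
Payload per request = 292 KB = 292 * 1024 = 299008 bytes
Total bytes/sec = 299008 * 4481 = 1339854848
Total bits/sec = 1339854848 * 8 = 10718838784
Mbps = 10718838784 / 1e6 = 10718.84

10718.84 Mbps


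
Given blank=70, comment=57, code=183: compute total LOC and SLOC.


Total LOC = blank + comment + code
Total LOC = 70 + 57 + 183 = 310
SLOC (source only) = code = 183

Total LOC: 310, SLOC: 183


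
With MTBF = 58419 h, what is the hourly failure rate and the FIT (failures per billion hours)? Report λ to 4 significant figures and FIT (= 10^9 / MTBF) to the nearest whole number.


Formula: λ = 1 / MTBF; FIT = λ × 1e9 = 1e9 / MTBF
λ = 1 / 58419 ≈ 1.712e-05 failures/hour
FIT = 1e9 / 58419 ≈ 17118 failures per 1e9 hours (nearest whole number)

λ = 1.712e-05 /h, FIT = 17118


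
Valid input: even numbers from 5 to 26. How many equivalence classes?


Constraint: even integers in [5, 26]
Class 1: x < 5 — out-of-range invalid
Class 2: x in [5,26] but odd — wrong type invalid
Class 3: x in [5,26] and even — valid
Class 4: x > 26 — out-of-range invalid
Total equivalence classes: 4

4 equivalence classes


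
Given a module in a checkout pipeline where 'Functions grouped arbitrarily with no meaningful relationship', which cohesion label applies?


Reasoning: Worst: random grouping
Type: Coincidental cohesion

Coincidental cohesion


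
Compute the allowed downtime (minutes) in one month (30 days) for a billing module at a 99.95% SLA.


Formula: allowed downtime = period * (100 - SLA) / 100
Period (month (30 days)) = 43200 minutes
Unavailability fraction = (100 - 99.95) / 100
Allowed downtime = 43200 * (100 - 99.95) / 100
Allowed downtime = 21.6 minutes

21.6 minutes


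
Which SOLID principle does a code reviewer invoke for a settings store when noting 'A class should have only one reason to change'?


This describes the Single Responsibility Principle (SRP)

Single Responsibility Principle (SRP)


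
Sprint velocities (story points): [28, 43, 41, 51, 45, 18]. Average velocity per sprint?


Formula: Avg velocity = Total points / Number of sprints
Points: [28, 43, 41, 51, 45, 18]
Sum = 28 + 43 + 41 + 51 + 45 + 18 = 226
Avg velocity = 226 / 6 = 37.67 points/sprint

37.67 points/sprint


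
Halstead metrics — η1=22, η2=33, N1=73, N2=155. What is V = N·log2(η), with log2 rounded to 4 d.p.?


Formula: V = N * log2(η), where N = N1 + N2 and η = η1 + η2
η = 22 + 33 = 55
N = 73 + 155 = 228
log2(55) ≈ 5.7814
V = 228 * 5.7814 = 1318.16

1318.16


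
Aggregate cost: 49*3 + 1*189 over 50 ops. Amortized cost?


Formula: Amortized cost = Total cost / Operations
Total cost = (49 * 3) + (1 * 189)
Total cost = 147 + 189 = 336
Amortized = 336 / 50 = 6.72

6.72


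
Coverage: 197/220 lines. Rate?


Coverage = covered / total * 100
Coverage = 197 / 220 * 100
Coverage = 89.55%

89.55%


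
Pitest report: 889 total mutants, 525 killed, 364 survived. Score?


Mutation score = killed / total * 100
Mutation score = 525 / 889 * 100
Mutation score = 59.06%

59.06%


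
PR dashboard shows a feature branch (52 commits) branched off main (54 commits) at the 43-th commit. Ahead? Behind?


Common ancestor: commit #43
feature commits after divergence: 52 - 43 = 9
main commits after divergence: 54 - 43 = 11
feature is 9 commits ahead of main
main is 11 commits ahead of feature

feature ahead: 9, main ahead: 11


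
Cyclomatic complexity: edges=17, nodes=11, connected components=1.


Formula: V(G) = E - N + 2P
V(G) = 17 - 11 + 2*1
V(G) = 6 + 2
V(G) = 8

8


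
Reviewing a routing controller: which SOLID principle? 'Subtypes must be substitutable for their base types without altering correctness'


This describes the Liskov Substitution Principle (LSP)

Liskov Substitution Principle (LSP)


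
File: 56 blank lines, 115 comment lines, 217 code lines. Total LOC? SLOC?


Total LOC = blank + comment + code
Total LOC = 56 + 115 + 217 = 388
SLOC (source only) = code = 217

Total LOC: 388, SLOC: 217


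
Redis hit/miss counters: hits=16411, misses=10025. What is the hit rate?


Formula: hit rate = hits / (hits + misses) * 100
hit rate = 16411 / (16411 + 10025) * 100
hit rate = 16411 / 26436 * 100
hit rate = 62.08%

62.08%


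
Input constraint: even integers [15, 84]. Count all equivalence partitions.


Constraint: even integers in [15, 84]
Class 1: x < 15 — out-of-range invalid
Class 2: x in [15,84] but odd — wrong type invalid
Class 3: x in [15,84] and even — valid
Class 4: x > 84 — out-of-range invalid
Total equivalence classes: 4

4 equivalence classes


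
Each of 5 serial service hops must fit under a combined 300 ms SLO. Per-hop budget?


Formula: per_stage = total_budget / stages
per_stage = 300 / 5
per_stage = 60.0 ms

60.0 ms


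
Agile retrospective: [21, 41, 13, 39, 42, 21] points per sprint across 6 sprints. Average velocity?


Formula: Avg velocity = Total points / Number of sprints
Points: [21, 41, 13, 39, 42, 21]
Sum = 21 + 41 + 13 + 39 + 42 + 21 = 177
Avg velocity = 177 / 6 = 29.5 points/sprint

29.5 points/sprint


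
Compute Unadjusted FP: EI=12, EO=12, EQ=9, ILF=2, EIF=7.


UFP = EI*4 + EO*5 + EQ*4 + ILF*10 + EIF*7
UFP = 12*4 + 12*5 + 9*4 + 2*10 + 7*7
UFP = 48 + 60 + 36 + 20 + 49
UFP = 213

213


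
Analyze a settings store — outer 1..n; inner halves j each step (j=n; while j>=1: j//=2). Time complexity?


Reasoning: n times log n
Complexity: O(n log n)

O(n log n)


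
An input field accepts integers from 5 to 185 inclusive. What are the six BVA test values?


Range: [5, 185]
Boundaries: just below min, min, min+1, max-1, max, just above max
Values: [4, 5, 6, 184, 185, 186]

[4, 5, 6, 184, 185, 186]


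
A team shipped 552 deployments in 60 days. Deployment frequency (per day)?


Formula: deployments per day = releases / days
= 552 / 60
= 9.2 deploys/day
(equivalently, 64.4 deploys/week)

9.2 deploys/day


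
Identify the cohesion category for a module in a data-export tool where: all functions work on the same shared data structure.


Reasoning: Functions share data
Type: Communicational cohesion

Communicational cohesion


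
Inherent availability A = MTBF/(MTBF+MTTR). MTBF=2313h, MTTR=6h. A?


Availability = MTBF / (MTBF + MTTR)
Availability = 2313 / (2313 + 6)
Availability = 2313 / 2319
Availability = 99.7413%

99.7413%


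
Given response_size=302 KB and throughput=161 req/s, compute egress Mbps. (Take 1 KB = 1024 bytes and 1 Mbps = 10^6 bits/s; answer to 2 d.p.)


Formula: Mbps = payload_bytes * RPS * 8 / 1e6
Payload per request = 302 KB = 302 * 1024 = 309248 bytes
Total bytes/sec = 309248 * 161 = 49788928
Total bits/sec = 49788928 * 8 = 398311424
Mbps = 398311424 / 1e6 = 398.31

398.31 Mbps


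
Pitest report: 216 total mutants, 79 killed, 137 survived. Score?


Mutation score = killed / total * 100
Mutation score = 79 / 216 * 100
Mutation score = 36.57%

36.57%


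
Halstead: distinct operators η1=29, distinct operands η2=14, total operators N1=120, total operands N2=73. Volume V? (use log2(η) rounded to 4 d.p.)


Formula: V = N * log2(η), where N = N1 + N2 and η = η1 + η2
η = 29 + 14 = 43
N = 120 + 73 = 193
log2(43) ≈ 5.4263
V = 193 * 5.4263 = 1047.28

1047.28


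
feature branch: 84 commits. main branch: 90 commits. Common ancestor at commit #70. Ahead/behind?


Common ancestor: commit #70
feature commits after divergence: 84 - 70 = 14
main commits after divergence: 90 - 70 = 20
feature is 14 commits ahead of main
main is 20 commits ahead of feature

feature ahead: 14, main ahead: 20


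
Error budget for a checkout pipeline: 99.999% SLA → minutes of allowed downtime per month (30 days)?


Formula: allowed downtime = period * (100 - SLA) / 100
Period (month (30 days)) = 43200 minutes
Unavailability fraction = (100 - 99.999) / 100
Allowed downtime = 43200 * (100 - 99.999) / 100
Allowed downtime = 0.432 minutes

0.432 minutes


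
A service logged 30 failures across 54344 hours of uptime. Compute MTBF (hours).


Formula: MTBF = Total operating time / Number of failures
MTBF = 54344 / 30
MTBF = 1811.47 hours

1811.47 hours


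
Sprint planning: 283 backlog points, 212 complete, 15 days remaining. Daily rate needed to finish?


Formula: Required rate = Remaining points / Days left
Remaining = 283 - 212 = 71 points
Required rate = 71 / 15 = 4.73 points/day

4.73 points/day


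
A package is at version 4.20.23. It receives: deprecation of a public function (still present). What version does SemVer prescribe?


Current: 4.20.23
Change category: 'deprecation of a public function (still present)' → minor bump
SemVer rule: minor bump → increment MINOR, reset PATCH to 0 (MAJOR unchanged)
New: 4.21.0

4.21.0
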